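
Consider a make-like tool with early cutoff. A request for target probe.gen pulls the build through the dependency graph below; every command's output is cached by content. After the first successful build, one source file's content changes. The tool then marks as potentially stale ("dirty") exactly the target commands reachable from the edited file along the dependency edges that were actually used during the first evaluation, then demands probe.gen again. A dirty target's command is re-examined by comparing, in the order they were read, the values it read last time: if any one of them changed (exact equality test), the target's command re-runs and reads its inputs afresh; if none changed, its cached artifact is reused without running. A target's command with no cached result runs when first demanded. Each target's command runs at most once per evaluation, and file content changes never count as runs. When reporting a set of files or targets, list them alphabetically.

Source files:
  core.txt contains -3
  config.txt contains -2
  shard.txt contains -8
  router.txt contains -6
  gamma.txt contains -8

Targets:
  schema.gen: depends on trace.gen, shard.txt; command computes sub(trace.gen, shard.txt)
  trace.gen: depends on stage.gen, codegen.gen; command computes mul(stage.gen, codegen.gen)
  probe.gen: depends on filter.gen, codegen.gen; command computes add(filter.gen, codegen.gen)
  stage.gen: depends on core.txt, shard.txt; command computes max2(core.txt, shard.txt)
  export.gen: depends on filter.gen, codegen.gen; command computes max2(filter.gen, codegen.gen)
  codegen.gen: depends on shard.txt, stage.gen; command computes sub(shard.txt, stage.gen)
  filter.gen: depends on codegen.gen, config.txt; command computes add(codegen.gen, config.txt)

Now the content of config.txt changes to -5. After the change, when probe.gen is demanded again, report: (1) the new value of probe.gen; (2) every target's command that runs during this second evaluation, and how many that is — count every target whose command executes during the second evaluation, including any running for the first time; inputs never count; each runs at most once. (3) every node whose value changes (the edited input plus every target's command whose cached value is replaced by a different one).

Demanding probe.gen again yields -15.
2 target commands run: filter.gen, probe.gen.
The nodes whose values change: config.txt, filter.gen, probe.gen.

First demand of the output computes:
  stage.gen = max2(-3, -8) = -3
  codegen.gen = sub(-8, -3) = -5
  filter.gen = add(-5, -2) = -7
  probe.gen = add(-7, -5) = -12

After the edit, cleaning proceeds:
  filter.gen: a read changed (config.txt -2->-5) — executes, giving -10.
  probe.gen: a read changed (filter.gen -7->-10) — executes, giving -15.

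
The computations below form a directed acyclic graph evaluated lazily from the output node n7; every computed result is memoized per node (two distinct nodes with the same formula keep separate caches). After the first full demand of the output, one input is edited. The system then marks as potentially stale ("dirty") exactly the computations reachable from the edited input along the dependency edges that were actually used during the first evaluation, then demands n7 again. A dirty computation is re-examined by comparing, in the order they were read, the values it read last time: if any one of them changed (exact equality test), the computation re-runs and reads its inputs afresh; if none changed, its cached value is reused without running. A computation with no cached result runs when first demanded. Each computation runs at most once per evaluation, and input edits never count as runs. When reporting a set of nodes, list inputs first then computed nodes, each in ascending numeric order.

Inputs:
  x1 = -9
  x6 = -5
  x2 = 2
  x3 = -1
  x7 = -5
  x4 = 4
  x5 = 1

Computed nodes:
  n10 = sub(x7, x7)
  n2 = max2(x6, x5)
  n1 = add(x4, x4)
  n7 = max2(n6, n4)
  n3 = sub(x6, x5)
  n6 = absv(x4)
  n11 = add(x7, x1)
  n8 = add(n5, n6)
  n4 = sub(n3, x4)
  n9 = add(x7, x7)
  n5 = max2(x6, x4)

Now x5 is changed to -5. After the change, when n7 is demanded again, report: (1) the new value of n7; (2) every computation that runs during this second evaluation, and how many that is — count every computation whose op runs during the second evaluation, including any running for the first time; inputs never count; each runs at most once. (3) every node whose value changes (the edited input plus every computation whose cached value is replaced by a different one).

Demanding n7 again yields 4.
3 computations run: n3, n4, n7.
The nodes whose values change: x5, n3, n4.

First demand of the output computes:
  n3 = sub(-5, 1) = -6
  n4 = sub(-6, 4) = -10
  n6 = absv(4) = 4
  n7 = max2(4, -10) = 4

After the edit, cleaning proceeds:
  n3: a read changed (x5 1->-5) — executes, giving 0.
  n4: a read changed (n3 -6->0) — executes, giving -4.
  n7: a read changed (n4 -10->-4) — executes, giving 4 — identical to its old value.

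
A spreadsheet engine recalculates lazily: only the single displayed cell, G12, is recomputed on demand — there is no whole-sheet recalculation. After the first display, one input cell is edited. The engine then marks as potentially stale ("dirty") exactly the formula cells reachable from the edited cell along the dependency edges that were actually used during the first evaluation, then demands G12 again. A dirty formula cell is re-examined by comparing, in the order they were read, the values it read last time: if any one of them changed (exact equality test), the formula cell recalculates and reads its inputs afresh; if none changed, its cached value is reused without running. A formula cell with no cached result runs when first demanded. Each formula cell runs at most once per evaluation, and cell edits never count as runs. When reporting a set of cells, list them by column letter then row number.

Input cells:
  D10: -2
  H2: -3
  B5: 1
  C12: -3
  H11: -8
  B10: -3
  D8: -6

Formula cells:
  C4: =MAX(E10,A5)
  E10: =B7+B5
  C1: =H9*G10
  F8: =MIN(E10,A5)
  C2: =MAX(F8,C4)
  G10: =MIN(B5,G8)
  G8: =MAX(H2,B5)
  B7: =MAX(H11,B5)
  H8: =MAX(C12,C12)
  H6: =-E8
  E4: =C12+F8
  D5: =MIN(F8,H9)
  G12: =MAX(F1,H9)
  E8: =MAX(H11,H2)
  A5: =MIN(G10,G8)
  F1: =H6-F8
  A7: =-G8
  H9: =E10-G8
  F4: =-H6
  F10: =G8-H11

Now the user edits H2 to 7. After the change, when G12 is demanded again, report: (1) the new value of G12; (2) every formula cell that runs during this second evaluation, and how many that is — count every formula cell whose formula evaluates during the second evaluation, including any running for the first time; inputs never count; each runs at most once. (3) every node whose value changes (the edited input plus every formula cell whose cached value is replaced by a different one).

First evaluation (everything demanded from the output):
  B7 = MAX(-8, 1) = 1
  E8 = MAX(-8, -3) = -3
  E10 = 1 + 1 = 2
  G8 = MAX(-3, 1) = 1
  G10 = MIN(1, 1) = 1
  A5 = MIN(1, 1) = 1
  F8 = MIN(2, 1) = 1
  H6 = -(-3) = 3
  F1 = 3 - 1 = 2
  H9 = 2 - 1 = 1
  G12 = MAX(2, 1) = 2

Propagation after the edit:
  E8: runs — H2 -3->7; result 7.
  G8: runs — H2 -3->7; result 7.
  G10: runs — G8 1->7; result 1 (same value as before).
  A5: runs — G8 1->7; result 1 (same value as before).
  F8: checked — values it read are unchanged (E10 unchanged, A5 unchanged); reused cached 1 without running.
  H6: runs — E8 -3->7; result -7.
  F1: runs — H6 3->-7; result -8.
  H9: runs — G8 1->7; result -5.
  G12: runs — F1 2->-8; H9 1->-5; result -5.

Key observation: the cutoff stops propagation at F8 — its inputs' values are unchanged, so it reuses its cache.

New value of G12: -5.
Formula cells that run: A5, E8, F1, G8, G10, G12, H6, H9 — 8 in total.
Values that change: E8, F1, G8, G12, H2, H6, H9.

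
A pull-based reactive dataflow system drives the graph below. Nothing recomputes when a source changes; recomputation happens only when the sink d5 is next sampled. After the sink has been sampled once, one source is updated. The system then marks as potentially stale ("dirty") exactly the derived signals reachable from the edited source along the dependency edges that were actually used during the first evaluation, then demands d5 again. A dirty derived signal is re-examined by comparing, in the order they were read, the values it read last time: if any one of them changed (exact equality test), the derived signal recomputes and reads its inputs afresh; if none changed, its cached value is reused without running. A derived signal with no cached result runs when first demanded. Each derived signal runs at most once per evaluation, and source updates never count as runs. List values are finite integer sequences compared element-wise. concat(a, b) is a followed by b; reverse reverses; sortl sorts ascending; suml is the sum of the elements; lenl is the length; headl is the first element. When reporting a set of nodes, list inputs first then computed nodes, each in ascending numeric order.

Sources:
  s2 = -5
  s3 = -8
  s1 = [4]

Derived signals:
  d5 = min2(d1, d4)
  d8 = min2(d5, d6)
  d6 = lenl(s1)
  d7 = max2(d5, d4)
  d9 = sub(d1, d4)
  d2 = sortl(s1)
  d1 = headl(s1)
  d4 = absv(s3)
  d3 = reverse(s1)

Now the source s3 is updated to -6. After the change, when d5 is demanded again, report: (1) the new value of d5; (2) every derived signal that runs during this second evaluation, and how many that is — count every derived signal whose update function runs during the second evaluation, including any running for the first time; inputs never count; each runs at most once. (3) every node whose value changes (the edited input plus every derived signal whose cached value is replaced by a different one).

New value of d5: 4.
Derived signals that run: d4, d5 — 2 in total.
Values that change: s3, d4.

First evaluation (everything demanded from the output):
  d1 = headl([4]) = 4
  d4 = absv(-8) = 8
  d5 = min2(4, 8) = 4

Propagation after the edit:
  d4: runs — s3 -8->-6; result 6.
  d5: runs — d4 8->6; result 4 (same value as before).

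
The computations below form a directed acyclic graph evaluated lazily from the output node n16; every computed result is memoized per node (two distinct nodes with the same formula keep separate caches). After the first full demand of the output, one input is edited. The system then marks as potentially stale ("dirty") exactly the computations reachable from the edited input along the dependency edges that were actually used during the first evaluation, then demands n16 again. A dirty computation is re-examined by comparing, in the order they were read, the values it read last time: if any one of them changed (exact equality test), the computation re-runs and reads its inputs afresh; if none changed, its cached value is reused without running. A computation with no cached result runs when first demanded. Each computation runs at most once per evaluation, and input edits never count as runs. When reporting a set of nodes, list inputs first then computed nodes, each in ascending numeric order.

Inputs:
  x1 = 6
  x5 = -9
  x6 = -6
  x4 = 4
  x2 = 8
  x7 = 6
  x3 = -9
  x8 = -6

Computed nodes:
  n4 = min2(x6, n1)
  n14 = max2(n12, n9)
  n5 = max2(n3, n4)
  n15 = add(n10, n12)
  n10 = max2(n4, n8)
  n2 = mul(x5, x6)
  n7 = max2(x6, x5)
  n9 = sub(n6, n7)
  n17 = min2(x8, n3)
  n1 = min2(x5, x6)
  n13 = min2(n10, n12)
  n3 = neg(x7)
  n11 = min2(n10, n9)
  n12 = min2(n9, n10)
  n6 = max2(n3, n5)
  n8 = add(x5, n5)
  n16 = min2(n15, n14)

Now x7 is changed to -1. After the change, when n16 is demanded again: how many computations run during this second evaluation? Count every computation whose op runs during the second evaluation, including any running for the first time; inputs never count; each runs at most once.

First demand of the output computes:
  n1 = min2(-9, -6) = -9
  n3 = neg(6) = -6
  n4 = min2(-6, -9) = -9
  n5 = max2(-6, -9) = -6
  n6 = max2(-6, -6) = -6
  n7 = max2(-6, -9) = -6
  n8 = add(-9, -6) = -15
  n9 = sub(-6, -6) = 0
  n10 = max2(-9, -15) = -9
  n12 = min2(0, -9) = -9
  n14 = max2(-9, 0) = 0
  n15 = add(-9, -9) = -18
  n16 = min2(-18, 0) = -18

After the edit, cleaning proceeds:
  n3: a read changed (x7 6->-1) — executes, giving 1.
  n5: a read changed (n3 -6->1) — executes, giving 1.
  n6: a read changed (n3 -6->1; n5 -6->1) — executes, giving 1.
  n8: a read changed (n5 -6->1) — executes, giving -8.
  n9: a read changed (n6 -6->1) — executes, giving 7.
  n10: a read changed (n8 -15->-8) — executes, giving -8.
  n12: a read changed (n9 0->7; n10 -9->-8) — executes, giving -8.
  n14: a read changed (n12 -9->-8; n9 0->7) — executes, giving 7.
  n15: a read changed (n10 -9->-8; n12 -9->-8) — executes, giving -16.
  n16: a read changed (n15 -18->-16; n14 0->7) — executes, giving -16.

10 computations run: n3, n5, n6, n8, n9, n10, n12, n14, n15, n16.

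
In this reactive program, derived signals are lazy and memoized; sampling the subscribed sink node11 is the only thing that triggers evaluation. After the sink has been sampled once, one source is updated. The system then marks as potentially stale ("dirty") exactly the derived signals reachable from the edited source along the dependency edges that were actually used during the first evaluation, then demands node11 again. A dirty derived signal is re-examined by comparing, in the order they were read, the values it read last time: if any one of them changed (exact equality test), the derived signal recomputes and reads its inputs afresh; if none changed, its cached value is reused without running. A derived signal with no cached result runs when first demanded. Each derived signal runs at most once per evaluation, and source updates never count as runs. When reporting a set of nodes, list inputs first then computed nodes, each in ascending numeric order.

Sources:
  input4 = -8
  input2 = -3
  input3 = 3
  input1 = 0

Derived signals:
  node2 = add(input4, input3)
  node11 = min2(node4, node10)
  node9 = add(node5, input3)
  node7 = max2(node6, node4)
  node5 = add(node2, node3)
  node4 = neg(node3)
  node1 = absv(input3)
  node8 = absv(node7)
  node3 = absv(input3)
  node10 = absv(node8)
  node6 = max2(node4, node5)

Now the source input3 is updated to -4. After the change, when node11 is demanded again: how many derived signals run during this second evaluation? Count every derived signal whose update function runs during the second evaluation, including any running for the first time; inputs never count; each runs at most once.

9 derived signals run: node2, node3, node4, node5, node6, node7, node8, node10, node11.

First demand of the output computes:
  node2 = add(-8, 3) = -5
  node3 = absv(3) = 3
  node4 = neg(3) = -3
  node5 = add(-5, 3) = -2
  node6 = max2(-3, -2) = -2
  node7 = max2(-2, -3) = -2
  node8 = absv(-2) = 2
  node10 = absv(2) = 2
  node11 = min2(-3, 2) = -3

After the edit, cleaning proceeds:
  node2: a read changed (input3 3->-4) — executes, giving -12.
  node3: a read changed (input3 3->-4) — executes, giving 4.
  node4: a read changed (node3 3->4) — executes, giving -4.
  node5: a read changed (node2 -5->-12; node3 3->4) — executes, giving -8.
  node6: a read changed (node4 -3->-4; node5 -2->-8) — executes, giving -4.
  node7: a read changed (node6 -2->-4; node4 -3->-4) — executes, giving -4.
  node8: a read changed (node7 -2->-4) — executes, giving 4.
  node10: a read changed (node8 2->4) — executes, giving 4.
  node11: a read changed (node4 -3->-4; node10 2->4) — executes, giving -4.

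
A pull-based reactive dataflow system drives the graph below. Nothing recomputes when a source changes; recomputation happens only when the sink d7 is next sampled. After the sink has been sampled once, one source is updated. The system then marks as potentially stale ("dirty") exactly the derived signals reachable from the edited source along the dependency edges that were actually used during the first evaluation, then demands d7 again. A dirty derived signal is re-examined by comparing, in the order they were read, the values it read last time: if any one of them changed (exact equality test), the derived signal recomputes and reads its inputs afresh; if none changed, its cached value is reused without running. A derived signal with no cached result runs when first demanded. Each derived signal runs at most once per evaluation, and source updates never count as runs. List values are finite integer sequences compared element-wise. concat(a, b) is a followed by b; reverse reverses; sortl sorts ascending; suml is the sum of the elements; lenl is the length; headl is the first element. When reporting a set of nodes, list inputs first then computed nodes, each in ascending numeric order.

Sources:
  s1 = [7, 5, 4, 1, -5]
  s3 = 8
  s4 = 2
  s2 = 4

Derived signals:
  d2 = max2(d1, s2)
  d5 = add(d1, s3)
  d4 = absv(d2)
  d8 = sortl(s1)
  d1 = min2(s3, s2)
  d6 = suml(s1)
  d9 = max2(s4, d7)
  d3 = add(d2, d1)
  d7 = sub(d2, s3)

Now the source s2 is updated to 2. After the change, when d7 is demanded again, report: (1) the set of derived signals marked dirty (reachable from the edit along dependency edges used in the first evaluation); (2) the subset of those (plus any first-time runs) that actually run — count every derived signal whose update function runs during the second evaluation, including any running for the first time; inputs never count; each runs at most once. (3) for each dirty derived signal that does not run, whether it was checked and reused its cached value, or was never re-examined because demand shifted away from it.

First evaluation (everything demanded from the output):
  d1 = min2(8, 4) = 4
  d2 = max2(4, 4) = 4
  d7 = sub(4, 8) = -4

Propagation after the edit:
  d1: runs — s2 4->2; result 2.
  d2: runs — d1 4->2; s2 4->2; result 2.
  d7: runs — d2 4->2; result -6.

Marked dirty: d1, d2, d7.
Derived signals that run: d1, d2, d7 — 3 in total.
Every dirty derived signal ran.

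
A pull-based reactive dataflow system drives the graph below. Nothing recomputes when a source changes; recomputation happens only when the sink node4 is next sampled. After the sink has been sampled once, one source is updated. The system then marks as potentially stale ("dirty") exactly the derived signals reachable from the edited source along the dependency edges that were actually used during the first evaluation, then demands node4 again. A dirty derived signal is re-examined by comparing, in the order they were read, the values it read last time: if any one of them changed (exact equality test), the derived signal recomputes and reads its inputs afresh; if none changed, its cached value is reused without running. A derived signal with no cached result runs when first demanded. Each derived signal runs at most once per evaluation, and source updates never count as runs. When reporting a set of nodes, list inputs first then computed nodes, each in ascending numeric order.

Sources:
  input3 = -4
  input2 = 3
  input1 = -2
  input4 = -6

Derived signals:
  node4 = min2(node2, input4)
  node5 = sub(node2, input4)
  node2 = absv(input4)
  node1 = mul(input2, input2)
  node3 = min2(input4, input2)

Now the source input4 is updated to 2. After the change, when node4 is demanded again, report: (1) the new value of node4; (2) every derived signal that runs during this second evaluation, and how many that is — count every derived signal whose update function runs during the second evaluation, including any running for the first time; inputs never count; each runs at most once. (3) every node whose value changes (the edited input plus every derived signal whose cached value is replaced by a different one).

New value of node4: 2.
Derived signals that run: node2, node4 — 2 in total.
Values that change: input4, node2, node4.

First evaluation (everything demanded from the output):
  node2 = absv(-6) = 6
  node4 = min2(6, -6) = -6

Propagation after the edit:
  node2: runs — input4 -6->2; result 2.
  node4: runs — node2 6->2; input4 -6->2; result 2.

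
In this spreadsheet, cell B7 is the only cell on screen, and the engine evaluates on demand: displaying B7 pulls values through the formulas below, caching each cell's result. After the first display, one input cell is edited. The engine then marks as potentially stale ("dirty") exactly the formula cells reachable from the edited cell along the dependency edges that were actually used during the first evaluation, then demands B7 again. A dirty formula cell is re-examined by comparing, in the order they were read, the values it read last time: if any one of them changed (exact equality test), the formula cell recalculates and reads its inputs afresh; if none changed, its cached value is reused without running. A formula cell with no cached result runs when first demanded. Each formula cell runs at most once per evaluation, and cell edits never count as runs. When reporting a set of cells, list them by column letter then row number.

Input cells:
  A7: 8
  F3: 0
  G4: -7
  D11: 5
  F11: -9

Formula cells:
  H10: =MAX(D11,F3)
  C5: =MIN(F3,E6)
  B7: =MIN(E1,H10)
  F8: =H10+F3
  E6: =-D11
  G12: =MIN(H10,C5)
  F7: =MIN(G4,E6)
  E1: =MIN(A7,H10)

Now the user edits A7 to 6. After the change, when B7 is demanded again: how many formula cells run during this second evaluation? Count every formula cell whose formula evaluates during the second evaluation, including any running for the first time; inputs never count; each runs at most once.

Initial pass — values computed on the first demand:
  H10 = MAX(5, 0) = 5
  E1 = MIN(8, 5) = 5
  B7 = MIN(5, 5) = 5

Second demand — change propagation:
  E1: re-runs because A7 8->6; new result 5 (unchanged).
  B7: re-examined; everything it read last time is the same (E1 unchanged, H10 unchanged) — cache 5 kept, no run.

The important point: E1 recomputes to an identical value, and the output ends up unchanged.

Run set: E1 (1 run).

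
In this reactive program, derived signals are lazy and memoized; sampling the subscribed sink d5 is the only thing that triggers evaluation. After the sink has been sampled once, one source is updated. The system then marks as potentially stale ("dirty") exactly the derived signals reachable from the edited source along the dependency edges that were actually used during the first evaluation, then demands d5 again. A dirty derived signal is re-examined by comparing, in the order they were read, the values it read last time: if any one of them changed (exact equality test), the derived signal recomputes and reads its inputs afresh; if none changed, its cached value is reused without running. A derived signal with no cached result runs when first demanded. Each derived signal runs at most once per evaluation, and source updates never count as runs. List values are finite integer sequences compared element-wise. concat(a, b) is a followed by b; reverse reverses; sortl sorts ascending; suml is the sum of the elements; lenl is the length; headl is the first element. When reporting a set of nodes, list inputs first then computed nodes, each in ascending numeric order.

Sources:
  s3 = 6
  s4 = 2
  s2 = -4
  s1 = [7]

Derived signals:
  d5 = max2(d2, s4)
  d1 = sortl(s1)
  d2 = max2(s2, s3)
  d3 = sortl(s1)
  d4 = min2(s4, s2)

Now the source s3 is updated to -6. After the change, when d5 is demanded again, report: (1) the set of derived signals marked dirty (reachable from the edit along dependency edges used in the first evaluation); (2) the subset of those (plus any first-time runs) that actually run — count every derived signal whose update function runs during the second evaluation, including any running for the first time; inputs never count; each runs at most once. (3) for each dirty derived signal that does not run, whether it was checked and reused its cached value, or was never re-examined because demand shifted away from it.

The edit dirties: d2, d5.
2 derived signals run: d2, d5.
No dirty derived signal escaped a run.

First demand of the output computes:
  d2 = max2(-4, 6) = 6
  d5 = max2(6, 2) = 6

After the edit, cleaning proceeds:
  d2: a read changed (s3 6->-6) — executes, giving -4.
  d5: a read changed (d2 6->-4) — executes, giving 2.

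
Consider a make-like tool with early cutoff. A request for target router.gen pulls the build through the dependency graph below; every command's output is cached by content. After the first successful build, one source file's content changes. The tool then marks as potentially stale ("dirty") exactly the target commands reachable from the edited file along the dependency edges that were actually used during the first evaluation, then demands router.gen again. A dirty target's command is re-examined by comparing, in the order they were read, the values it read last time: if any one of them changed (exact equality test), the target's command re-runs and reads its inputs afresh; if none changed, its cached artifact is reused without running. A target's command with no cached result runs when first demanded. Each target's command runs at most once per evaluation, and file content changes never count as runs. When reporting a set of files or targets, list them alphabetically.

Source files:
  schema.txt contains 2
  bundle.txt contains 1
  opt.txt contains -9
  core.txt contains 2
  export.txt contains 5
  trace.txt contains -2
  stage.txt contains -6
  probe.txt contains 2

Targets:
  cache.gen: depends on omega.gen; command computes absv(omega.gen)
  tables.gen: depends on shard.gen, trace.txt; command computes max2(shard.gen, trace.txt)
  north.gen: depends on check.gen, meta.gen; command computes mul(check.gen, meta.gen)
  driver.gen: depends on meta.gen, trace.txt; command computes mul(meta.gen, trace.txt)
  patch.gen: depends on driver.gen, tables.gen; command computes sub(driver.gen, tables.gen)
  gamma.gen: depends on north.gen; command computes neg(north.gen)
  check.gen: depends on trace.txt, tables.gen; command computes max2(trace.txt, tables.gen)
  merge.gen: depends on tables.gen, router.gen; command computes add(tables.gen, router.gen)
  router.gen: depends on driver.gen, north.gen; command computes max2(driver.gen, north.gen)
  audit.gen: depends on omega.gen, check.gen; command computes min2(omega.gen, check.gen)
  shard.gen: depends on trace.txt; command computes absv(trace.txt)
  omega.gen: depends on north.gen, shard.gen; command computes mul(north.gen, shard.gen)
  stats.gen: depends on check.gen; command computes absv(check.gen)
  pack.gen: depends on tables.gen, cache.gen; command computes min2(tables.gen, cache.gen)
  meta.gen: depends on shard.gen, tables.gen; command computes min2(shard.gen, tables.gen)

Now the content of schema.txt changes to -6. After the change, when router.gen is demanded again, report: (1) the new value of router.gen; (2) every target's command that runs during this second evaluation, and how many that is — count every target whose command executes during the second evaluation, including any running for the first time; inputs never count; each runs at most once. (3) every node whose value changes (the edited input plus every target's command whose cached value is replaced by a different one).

First demand of the output computes:
  shard.gen = absv(-2) = 2
  tables.gen = max2(2, -2) = 2
  check.gen = max2(-2, 2) = 2
  meta.gen = min2(2, 2) = 2
  driver.gen = mul(2, -2) = -4
  north.gen = mul(2, 2) = 4
  router.gen = max2(-4, 4) = 4

After the edit, cleaning proceeds:
  no node depends on schema.txt at all; the second demand re-runs nothing.

Note the shortcut — nothing in the graph depends on schema.txt at all, so no recomputation happens.

Demanding router.gen again yields 4.
0 target commands run: none.
The nodes whose values change: schema.txt.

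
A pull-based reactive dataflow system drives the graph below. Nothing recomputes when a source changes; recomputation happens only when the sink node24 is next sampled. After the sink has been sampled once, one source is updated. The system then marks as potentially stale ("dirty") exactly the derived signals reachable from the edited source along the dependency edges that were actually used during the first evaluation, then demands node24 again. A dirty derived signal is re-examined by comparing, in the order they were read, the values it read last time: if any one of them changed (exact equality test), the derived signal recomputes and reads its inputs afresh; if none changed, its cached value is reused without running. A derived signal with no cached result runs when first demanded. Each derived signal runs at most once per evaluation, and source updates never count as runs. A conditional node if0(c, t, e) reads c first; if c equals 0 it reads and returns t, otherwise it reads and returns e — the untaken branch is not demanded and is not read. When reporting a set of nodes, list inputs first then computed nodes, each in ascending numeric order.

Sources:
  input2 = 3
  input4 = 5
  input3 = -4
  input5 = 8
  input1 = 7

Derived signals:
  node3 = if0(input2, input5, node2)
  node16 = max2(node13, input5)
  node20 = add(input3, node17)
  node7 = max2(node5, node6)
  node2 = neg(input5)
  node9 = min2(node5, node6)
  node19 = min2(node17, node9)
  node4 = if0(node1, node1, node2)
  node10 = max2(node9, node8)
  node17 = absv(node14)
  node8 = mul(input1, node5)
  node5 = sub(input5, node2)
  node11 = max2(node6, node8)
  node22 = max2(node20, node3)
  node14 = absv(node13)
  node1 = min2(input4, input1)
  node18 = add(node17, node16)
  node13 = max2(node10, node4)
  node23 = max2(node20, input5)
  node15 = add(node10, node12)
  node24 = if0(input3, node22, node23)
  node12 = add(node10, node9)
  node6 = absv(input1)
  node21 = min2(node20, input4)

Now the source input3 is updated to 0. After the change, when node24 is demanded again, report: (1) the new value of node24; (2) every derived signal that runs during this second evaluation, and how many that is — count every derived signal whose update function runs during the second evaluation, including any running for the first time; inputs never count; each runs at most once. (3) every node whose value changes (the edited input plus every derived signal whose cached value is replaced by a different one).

First evaluation (everything demanded from the output):
  node1 = min2(5, 7) = 5
  node2 = neg(8) = -8
  node4 = if0(node1=5 -> else branch node2) = -8
  node5 = sub(8, -8) = 16
  node6 = absv(7) = 7
  node8 = mul(7, 16) = 112
  node9 = min2(16, 7) = 7
  node10 = max2(7, 112) = 112
  node13 = max2(112, -8) = 112
  node14 = absv(112) = 112
  node17 = absv(112) = 112
  node20 = add(-4, 112) = 108
  node23 = max2(108, 8) = 108
  node24 = if0(input3=-4 -> else branch node23) = 108

Propagation after the edit:
  node3: demanded for the first time — runs, produces -8.
  node20: runs — input3 -4->0; result 112.
  node22: demanded for the first time — runs, produces 112.
  node23: marked dirty but never re-examined — demand shifted away from it.
  node24: runs — input3 -4->0; result 112.

Key observation: a condition flipped, so demand moved to the other branch — node23 is never re-examined.

New value of node24: 112.
Derived signals that run: node3, node20, node22, node24 — 4 in total.
Values that change: input3, node20, node24.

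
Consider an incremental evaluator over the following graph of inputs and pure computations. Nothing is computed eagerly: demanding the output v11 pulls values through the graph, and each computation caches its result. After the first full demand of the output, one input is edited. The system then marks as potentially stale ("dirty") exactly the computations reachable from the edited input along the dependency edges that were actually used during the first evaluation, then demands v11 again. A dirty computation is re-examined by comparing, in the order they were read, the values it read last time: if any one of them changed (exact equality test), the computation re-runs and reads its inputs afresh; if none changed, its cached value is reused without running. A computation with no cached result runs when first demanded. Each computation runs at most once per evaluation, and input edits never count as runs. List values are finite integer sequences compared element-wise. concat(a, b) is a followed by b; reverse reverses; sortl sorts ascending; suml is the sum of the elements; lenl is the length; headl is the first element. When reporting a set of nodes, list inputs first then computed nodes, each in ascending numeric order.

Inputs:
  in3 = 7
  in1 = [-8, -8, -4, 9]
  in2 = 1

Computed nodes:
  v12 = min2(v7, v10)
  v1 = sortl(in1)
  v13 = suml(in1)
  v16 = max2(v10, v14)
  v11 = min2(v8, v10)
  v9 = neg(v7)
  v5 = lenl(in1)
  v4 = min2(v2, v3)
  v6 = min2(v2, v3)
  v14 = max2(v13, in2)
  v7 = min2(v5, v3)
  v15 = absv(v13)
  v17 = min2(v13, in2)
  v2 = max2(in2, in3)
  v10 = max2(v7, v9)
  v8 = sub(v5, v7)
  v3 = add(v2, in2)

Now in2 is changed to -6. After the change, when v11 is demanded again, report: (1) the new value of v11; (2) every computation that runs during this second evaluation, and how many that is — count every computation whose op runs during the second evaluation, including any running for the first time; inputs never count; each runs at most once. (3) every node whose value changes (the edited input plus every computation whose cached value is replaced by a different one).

v11 now evaluates to 1.
Run set: v2, v3, v7, v8, v9, v10, v11 (7 run).
Changed values: in2, v3, v7, v8, v9, v10, v11.

Initial pass — values computed on the first demand:
  v2 = max2(1, 7) = 7
  v3 = add(7, 1) = 8
  v5 = lenl([-8, -8, -4, 9]) = 4
  v7 = min2(4, 8) = 4
  v8 = sub(4, 4) = 0
  v9 = neg(4) = -4
  v10 = max2(4, -4) = 4
  v11 = min2(0, 4) = 0

Second demand — change propagation:
  v2: re-runs because in2 1->-6; new result 7 (unchanged).
  v3: re-runs because in2 1->-6; new result 1.
  v7: re-runs because v3 8->1; new result 1.
  v8: re-runs because v7 4->1; new result 3.
  v9: re-runs because v7 4->1; new result -1.
  v10: re-runs because v7 4->1; v9 -4->-1; new result 1.
  v11: re-runs because v8 0->3; v10 4->1; new result 1.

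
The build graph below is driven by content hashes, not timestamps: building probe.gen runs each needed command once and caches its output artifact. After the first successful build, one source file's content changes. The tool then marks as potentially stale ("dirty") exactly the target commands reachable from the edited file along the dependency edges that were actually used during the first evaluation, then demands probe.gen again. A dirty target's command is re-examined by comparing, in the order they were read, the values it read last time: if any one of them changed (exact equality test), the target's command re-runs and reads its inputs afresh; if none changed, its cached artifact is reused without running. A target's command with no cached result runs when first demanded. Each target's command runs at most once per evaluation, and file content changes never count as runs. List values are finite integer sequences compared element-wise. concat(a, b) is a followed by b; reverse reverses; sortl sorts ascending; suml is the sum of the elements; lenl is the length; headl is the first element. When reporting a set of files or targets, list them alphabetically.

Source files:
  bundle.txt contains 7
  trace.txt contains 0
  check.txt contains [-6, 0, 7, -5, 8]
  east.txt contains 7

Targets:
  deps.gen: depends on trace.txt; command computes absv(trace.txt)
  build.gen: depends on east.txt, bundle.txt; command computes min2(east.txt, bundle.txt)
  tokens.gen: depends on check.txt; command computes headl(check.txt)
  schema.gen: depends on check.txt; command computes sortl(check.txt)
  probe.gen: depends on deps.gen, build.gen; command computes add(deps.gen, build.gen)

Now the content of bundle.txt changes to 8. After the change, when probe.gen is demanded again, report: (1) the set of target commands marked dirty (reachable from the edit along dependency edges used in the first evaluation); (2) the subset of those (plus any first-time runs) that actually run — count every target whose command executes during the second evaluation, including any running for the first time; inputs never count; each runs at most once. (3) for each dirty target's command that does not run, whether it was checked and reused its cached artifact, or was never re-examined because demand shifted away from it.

Dirty set: build.gen, probe.gen.
Run set: build.gen (1 run).
Re-examined without running (cache reused): probe.gen.
The important point: build.gen recomputes to an identical value, and the output ends up unchanged.

Initial pass — values computed on the first demand:
  build.gen = min2(7, 7) = 7
  deps.gen = absv(0) = 0
  probe.gen = add(0, 7) = 7

Second demand — change propagation:
  build.gen: re-runs because bundle.txt 7->8; new result 7 (unchanged).
  probe.gen: re-examined; everything it read last time is the same (deps.gen unchanged, build.gen unchanged) — cache 7 kept, no run.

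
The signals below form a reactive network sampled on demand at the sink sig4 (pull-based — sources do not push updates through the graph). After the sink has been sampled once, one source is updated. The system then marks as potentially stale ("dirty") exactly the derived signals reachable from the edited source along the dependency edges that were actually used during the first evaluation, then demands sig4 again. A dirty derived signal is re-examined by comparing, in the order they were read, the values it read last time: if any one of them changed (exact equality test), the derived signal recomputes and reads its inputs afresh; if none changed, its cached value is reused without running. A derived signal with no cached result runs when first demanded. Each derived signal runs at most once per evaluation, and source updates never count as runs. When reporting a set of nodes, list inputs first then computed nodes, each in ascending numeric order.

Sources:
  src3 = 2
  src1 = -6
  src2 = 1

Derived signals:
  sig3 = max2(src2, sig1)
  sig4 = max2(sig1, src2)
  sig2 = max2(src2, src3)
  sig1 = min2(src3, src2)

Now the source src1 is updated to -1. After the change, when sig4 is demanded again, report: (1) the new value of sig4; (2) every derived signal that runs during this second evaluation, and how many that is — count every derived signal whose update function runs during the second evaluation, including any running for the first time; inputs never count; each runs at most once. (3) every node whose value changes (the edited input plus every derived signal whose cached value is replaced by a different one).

Initial pass — values computed on the first demand:
  sig1 = min2(2, 1) = 1
  sig4 = max2(1, 1) = 1

Second demand — change propagation:
  no demanded computation ever read src1, so the edit dirties nothing and nothing runs.

The important point: nothing the output needs ever reads src1, so the edit is invisible to it.

sig4 now evaluates to 1.
Run set: none (0 run).
Changed values: src1.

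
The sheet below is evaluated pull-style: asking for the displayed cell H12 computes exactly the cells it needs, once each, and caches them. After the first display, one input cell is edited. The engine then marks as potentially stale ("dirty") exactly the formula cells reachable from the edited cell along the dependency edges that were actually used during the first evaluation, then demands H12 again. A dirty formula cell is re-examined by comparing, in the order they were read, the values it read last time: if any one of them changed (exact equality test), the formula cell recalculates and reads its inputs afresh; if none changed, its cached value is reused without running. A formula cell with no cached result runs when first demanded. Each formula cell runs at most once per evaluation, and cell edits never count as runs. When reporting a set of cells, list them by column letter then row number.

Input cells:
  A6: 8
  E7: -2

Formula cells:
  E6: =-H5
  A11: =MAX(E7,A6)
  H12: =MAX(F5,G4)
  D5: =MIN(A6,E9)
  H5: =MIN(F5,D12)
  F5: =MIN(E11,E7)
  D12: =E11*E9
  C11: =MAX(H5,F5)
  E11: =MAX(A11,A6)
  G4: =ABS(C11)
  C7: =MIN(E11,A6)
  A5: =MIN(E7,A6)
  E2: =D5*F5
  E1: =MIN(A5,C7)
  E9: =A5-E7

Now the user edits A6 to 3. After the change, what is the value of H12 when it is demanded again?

First demand of the output computes:
  A5 = MIN(-2, 8) = -2
  A11 = MAX(-2, 8) = 8
  E9 = -2 - -2 = 0
  E11 = MAX(8, 8) = 8
  D12 = 8 * 0 = 0
  F5 = MIN(8, -2) = -2
  H5 = MIN(-2, 0) = -2
  C11 = MAX(-2, -2) = -2
  G4 = ABS(-2) = 2
  H12 = MAX(-2, 2) = 2

After the edit, cleaning proceeds:
  A5: a read changed (A6 8->3) — executes, giving -2 — identical to its old value.
  A11: a read changed (A6 8->3) — executes, giving 3.
  E9: dirty, but its reads are unchanged (A5 unchanged, E7 unchanged); cached 0 stands.
  E11: a read changed (A11 8->3; A6 8->3) — executes, giving 3.
  D12: a read changed (E11 8->3) — executes, giving 0 — identical to its old value.
  F5: a read changed (E11 8->3) — executes, giving -2 — identical to its old value.
  H5: dirty, but its reads are unchanged (F5 unchanged, D12 unchanged); cached -2 stands.
  C11: dirty, but its reads are unchanged (H5 unchanged, F5 unchanged); cached -2 stands.
  G4: dirty, but its reads are unchanged (C11 unchanged); cached 2 stands.
  H12: dirty, but its reads are unchanged (F5 unchanged, G4 unchanged); cached 2 stands.

Note where the cutoff bites: E9 is checked, finds nothing changed, and keeps its cache.

Demanding H12 again yields 2.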